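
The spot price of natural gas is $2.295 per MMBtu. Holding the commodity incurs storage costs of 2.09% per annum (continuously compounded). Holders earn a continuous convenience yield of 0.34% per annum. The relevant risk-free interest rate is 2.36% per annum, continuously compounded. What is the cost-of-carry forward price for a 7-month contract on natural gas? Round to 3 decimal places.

$2.351 per MMBtu

Net carry = r + u − y = 0.0236 + 0.0209 − 0.0034 = 0.0411
F = S·e^((r+u−y)T) = 2.295 · e^(0.0411 × 7/12) = 2.295 · e^0.023975
= 2.295 × 1.024265 = $2.351 per MMBtu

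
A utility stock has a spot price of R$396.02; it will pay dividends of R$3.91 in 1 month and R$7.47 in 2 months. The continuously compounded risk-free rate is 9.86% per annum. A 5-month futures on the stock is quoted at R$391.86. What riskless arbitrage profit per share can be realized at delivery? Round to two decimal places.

R$9.07 per share

PV(dividends) I = 3.91·e^(−0.0986·1/12) + 7.47·e^(−0.0986·2/12) = 11.2263
Fair futures F* = (S − I)·e^(rT) = (396.02 − 11.2263)·e^0.041083 = 384.7937 × 1.041939 = 400.9316
Market R$391.86 < fair 400.9316: forward underpriced → reverse cash-and-carry (short the stock, invest proceeds at r, pay the dividends, go long the forward).
Profit at T = |F_mkt − F*| = |391.86 − 400.9316| = R$9.07 per share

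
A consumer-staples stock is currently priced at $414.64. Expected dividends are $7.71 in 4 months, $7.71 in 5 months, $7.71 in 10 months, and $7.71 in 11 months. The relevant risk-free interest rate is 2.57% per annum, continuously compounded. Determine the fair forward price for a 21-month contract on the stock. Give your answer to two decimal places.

PV(dividends) I = 7.71·e^(−0.0257·4/12) + 7.71·e^(−0.0257·5/12) + 7.71·e^(−0.0257·10/12) + 7.71·e^(−0.0257·11/12)
I = 7.6442 + 7.6279 + 7.5466 + 7.5305 = 30.3492
F = (S − I)·e^(rT) = (414.64 − 30.3492) · e^(0.0257·21/12)
= 384.2908 · e^0.044975 = 384.2908 × 1.046002 = $401.97

$401.97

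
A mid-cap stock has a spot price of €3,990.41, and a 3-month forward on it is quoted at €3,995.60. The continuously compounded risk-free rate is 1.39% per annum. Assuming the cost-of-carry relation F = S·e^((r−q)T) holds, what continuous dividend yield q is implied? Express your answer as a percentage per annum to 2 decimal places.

From F = S·e^((r−q)T): (r − q) = ln(F/S)/T
ln(3995.60/3990.41) = ln(1.001301) = 0.001300
(r − q) = 0.001300 / (3/12) = 0.005200
q = r − ln(F/S)/T = 0.0139 − 0.005200 = 0.008700
q = 0.87%

0.87%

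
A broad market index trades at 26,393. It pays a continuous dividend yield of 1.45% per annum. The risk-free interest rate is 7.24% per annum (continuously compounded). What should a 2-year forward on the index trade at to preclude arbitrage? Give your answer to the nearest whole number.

29,633

F = S·e^((r − q)T) = 26393 · e^((0.0724 − 0.0145) × 2)
= 26393 · e^0.115800 = 26393 × 1.122771
F = 29,633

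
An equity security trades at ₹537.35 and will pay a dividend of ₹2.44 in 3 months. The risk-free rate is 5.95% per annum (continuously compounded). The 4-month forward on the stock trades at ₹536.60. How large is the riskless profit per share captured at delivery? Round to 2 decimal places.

PV(dividends) I = 2.44·e^(−0.0595·3/12) = 2.4040
Fair forward F* = (S − I)·e^(rT) = (537.35 − 2.4040)·e^0.019833 = 534.9460 × 1.020031 = 545.6615
Market ₹536.60 < fair 545.6615: forward underpriced → reverse cash-and-carry (short the stock, invest proceeds at r, pay the dividends, go long the forward).
Profit at T = |F_mkt − F*| = |536.60 − 545.6615| = ₹9.06 per share

₹9.06 per share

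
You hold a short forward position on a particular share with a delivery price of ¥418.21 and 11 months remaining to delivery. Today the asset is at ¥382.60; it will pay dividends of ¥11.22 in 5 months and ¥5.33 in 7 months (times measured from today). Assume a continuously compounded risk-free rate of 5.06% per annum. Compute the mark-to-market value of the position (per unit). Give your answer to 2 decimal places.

PV(remaining dividends) I = 11.22·e^(−0.0506·5/12) + 5.33·e^(−0.0506·7/12) = 16.1609
Current forward F = (S − I)·e^(rT) = (382.60 − 16.1609)·e^(0.0506·11/12) = 366.4391 × 1.047476 = 383.8362
Value (long) = (F − K)·e^(−rT) = (383.8362 − 418.21) × 0.954676 = -32.8158
Short position value = −(long value) = ¥32.82

¥32.82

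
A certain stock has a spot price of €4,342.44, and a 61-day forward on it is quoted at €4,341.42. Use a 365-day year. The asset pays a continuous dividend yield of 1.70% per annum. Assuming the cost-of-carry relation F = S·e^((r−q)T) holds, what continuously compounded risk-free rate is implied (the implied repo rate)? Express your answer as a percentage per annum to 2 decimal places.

1.56%

From F = S·e^((r−q)T): (r − q) = ln(F/S)/T
ln(4341.42/4342.44) = ln(0.999765) = -0.000235
(r − q) = -0.000235 / (61/365) = -0.001406
r = ln(F/S)/T + q = -0.001406 + 0.0170 = 0.015594
r = 1.56%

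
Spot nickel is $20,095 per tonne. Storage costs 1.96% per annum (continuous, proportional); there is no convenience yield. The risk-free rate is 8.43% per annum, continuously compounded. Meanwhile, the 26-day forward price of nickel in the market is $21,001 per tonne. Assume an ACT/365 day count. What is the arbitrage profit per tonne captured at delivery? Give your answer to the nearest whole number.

Fair forward: F* = S·e^(carry·T), with carry = (r + u) = 0.0843 + 0.0196 = 0.1039
F* = 20095 · e^(0.1039 × 26/365) = 20095 · e^0.007401 = 20095 × 1.007428 = $20244.2657
Market $21001 > fair $20244.2657: forward overpriced → cash-and-carry (buy spot, short the forward).
At maturity, profit = |F_mkt − F*| = |21001 − 20244.2657| = $757 per tonne

$757 per tonne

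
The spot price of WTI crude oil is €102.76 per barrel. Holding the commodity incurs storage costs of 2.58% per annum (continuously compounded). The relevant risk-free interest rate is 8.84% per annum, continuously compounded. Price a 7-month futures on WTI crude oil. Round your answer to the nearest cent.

€109.84 per barrel

Net carry = r + u − y = 0.0884 + 0.0258 − 0.0000 = 0.1142
F = S·e^((r+u−y)T) = 102.76 · e^(0.1142 × 7/12) = 102.76 · e^0.066617
= 102.76 × 1.068886 = €109.84 per barrel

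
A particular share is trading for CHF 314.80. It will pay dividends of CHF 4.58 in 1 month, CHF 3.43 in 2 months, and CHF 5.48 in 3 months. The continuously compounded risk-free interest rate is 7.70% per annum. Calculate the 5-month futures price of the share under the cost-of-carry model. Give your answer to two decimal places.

CHF 311.32

PV(dividends) I = 4.58·e^(−0.0770·1/12) + 3.43·e^(−0.0770·2/12) + 5.48·e^(−0.0770·3/12)
I = 4.5507 + 3.3863 + 5.3755 = 13.3125
F = (S − I)·e^(rT) = (314.80 − 13.3125) · e^(0.0770·5/12)
= 301.4875 · e^0.032083 = 301.4875 × 1.032603 = CHF 311.32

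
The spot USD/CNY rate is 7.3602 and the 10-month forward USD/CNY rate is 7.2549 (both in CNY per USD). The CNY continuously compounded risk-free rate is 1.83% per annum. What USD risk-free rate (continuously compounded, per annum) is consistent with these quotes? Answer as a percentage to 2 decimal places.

F = S·e^((r_CNY − r_USD)T) ⇒ r_USD = r_CNY − ln(F/S)/T
ln(7.2549/7.3602) = -0.014410; /(10/12) = -0.017292
r_USD = 0.0183 + 0.017292 = 0.035592
r_USD = 3.56%

3.56%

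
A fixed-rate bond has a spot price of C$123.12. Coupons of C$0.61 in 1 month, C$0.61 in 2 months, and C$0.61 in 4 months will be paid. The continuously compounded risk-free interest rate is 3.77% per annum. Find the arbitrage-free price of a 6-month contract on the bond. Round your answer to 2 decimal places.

C$123.61

PV(coupons) I = 0.61·e^(−0.0377·1/12) + 0.61·e^(−0.0377·2/12) + 0.61·e^(−0.0377·4/12)
I = 0.6081 + 0.6062 + 0.6024 = 1.8167
F = (S − I)·e^(rT) = (123.12 − 1.8167) · e^(0.0377·6/12)
= 121.3033 · e^0.018850 = 121.3033 × 1.019029 = C$123.61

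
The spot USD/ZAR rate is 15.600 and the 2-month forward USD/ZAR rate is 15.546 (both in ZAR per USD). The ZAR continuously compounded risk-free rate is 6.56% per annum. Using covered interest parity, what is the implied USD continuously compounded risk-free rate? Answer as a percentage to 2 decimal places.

F = S·e^((r_ZAR − r_USD)T) ⇒ r_USD = r_ZAR − ln(F/S)/T
ln(15.546/15.600) = -0.003468; /(2/12) = -0.020808
r_USD = 0.0656 + 0.020808 = 0.086408
r_USD = 8.64%

8.64%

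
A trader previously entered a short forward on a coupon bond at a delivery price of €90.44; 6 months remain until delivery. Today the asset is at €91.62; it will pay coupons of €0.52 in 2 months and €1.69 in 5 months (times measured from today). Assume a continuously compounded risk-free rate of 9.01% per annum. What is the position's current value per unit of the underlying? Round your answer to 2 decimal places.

-€3.02

PV(remaining coupons) I = 0.52·e^(−0.0901·2/12) + 1.69·e^(−0.0901·5/12) = 2.1400
Current forward F = (S − I)·e^(rT) = (91.62 − 2.1400)·e^(0.0901·6/12) = 89.4800 × 1.046080 = 93.6032
Value (long) = (F − K)·e^(−rT) = (93.6032 − 90.44) × 0.955950 = 3.0239
Short position value = −(long value) = -€3.02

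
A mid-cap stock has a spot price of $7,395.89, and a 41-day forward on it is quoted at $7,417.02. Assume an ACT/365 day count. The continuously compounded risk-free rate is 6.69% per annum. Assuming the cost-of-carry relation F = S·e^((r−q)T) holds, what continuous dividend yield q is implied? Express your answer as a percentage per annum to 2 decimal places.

4.15%

From F = S·e^((r−q)T): (r − q) = ln(F/S)/T
ln(7417.02/7395.89) = ln(1.002857) = 0.002853
(r − q) = 0.002853 / (41/365) = 0.025399
q = r − ln(F/S)/T = 0.0669 − 0.025399 = 0.041501
q = 4.15%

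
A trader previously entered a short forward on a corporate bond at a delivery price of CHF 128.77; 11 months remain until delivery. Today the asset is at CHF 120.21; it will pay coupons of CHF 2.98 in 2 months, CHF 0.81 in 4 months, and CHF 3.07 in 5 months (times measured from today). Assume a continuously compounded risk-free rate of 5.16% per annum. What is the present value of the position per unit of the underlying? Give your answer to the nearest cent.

PV(remaining coupons) I = 2.98·e^(−0.0516·2/12) + 0.81·e^(−0.0516·4/12) + 3.07·e^(−0.0516·5/12) = 6.7554
Current forward F = (S − I)·e^(rT) = (120.21 − 6.7554)·e^(0.0516·11/12) = 113.4546 × 1.048436 = 118.9499
Value (long) = (F − K)·e^(−rT) = (118.9499 − 128.77) × 0.953801 = -9.3664
Short position value = −(long value) = CHF 9.37

CHF 9.37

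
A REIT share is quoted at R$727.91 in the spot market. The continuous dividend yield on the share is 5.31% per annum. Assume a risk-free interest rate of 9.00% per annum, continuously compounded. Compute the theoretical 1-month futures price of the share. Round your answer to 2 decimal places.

F = S·e^((r − q)T) = 727.91 · e^((0.0900 − 0.0531) × 1/12)
= 727.91 · e^0.003075 = 727.91 × 1.003080
F = R$730.15

R$730.15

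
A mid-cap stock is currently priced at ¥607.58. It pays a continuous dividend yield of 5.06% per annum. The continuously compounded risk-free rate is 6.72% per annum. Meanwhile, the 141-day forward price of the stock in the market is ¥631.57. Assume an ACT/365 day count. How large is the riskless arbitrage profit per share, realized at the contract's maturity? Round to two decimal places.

Fair forward: F* = S·e^(carry·T), with carry = (r − q) = 0.0672 − 0.0506 = 0.0166
F* = 607.58 · e^(0.0166 × 141/365) = 607.58 · e^0.006413 = 607.58 × 1.006434 = ¥611.4892
Market ¥631.57 > fair ¥611.4892: forward overpriced → cash-and-carry (buy spot, short the forward).
At maturity, profit = |F_mkt − F*| = |631.57 − 611.4892| = ¥20.08 per share

¥20.08 per share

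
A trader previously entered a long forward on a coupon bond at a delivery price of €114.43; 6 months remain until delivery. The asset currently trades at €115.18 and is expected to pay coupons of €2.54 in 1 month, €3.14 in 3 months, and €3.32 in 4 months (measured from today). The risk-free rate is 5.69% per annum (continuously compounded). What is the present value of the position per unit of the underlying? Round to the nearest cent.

PV(remaining coupons) I = 2.54·e^(−0.0569·1/12) + 3.14·e^(−0.0569·3/12) + 3.32·e^(−0.0569·4/12) = 8.8813
Current forward F = (S − I)·e^(rT) = (115.18 − 8.8813)·e^(0.0569·6/12) = 106.2987 × 1.028859 = 109.3664
Value (long) = (F − K)·e^(−rT) = (109.3664 − 114.43) × 0.971951 = -4.9216
Value = -€4.92

-€4.92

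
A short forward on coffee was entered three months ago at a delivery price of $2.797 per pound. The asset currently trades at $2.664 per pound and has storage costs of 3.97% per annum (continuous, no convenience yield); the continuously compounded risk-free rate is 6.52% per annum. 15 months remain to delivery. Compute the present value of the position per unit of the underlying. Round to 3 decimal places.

-$0.221 per pound

Current fair forward for the remaining 15 months: F = S·e^((r + u)·T), (r + u) = 0.0652 + 0.0397 = 0.1049
F = 2.664 · e^(0.1049 × 15/12) = 2.664 × 1.140110 = 3.0373
Value of long forward = (F − K)·e^(−rT) = (3.0373 − 2.797) · e^(−0.0652·15/12)
= 0.2403 × 0.921733 = 0.221
Short position value = −(long value) = -$0.221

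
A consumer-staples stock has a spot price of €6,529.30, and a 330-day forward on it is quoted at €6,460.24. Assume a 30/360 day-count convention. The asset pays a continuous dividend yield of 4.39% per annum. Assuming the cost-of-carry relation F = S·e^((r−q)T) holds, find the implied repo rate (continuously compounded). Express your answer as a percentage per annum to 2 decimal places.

3.23%

From F = S·e^((r−q)T): (r − q) = ln(F/S)/T
ln(6460.24/6529.30) = ln(0.989423) = -0.010633
(r − q) = -0.010633 / (330/360) = -0.011600
r = ln(F/S)/T + q = -0.011600 + 0.0439 = 0.032300
r = 3.23%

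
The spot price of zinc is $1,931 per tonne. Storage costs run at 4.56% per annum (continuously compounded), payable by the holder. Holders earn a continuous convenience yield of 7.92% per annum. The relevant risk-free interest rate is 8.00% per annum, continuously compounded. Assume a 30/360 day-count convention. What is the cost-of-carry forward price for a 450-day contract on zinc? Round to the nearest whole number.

Net carry = r + u − y = 0.0800 + 0.0456 − 0.0792 = 0.0464
F = S·e^((r+u−y)T) = 1931 · e^(0.0464 × 450/360) = 1931 · e^0.058000
= 1931 × 1.059715 = $2,046 per tonne

$2,046 per tonne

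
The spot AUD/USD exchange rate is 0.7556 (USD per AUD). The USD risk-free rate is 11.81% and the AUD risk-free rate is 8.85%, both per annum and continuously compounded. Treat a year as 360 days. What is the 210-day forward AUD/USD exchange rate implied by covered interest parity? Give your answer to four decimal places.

0.7688

F = S·e^((r_USD − r_AUD)T) = 0.7556 · e^((0.1181 − 0.0885) × 210/360)
= 0.7556 · e^0.017267 = 0.7556 × 1.017417
F = 0.7688 USD per AUD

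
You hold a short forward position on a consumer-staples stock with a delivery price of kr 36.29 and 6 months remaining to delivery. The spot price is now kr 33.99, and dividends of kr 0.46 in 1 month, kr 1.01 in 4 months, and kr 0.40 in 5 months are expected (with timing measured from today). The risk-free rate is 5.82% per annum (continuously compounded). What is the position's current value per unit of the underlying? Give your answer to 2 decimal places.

kr 3.10

PV(remaining dividends) I = 0.46·e^(−0.0582·1/12) + 1.01·e^(−0.0582·4/12) + 0.40·e^(−0.0582·5/12) = 1.8388
Current forward F = (S − I)·e^(rT) = (33.99 − 1.8388)·e^(0.0582·6/12) = 32.1512 × 1.029528 = 33.1006
Value (long) = (F − K)·e^(−rT) = (33.1006 − 36.29) × 0.971319 = -3.0979
Short position value = −(long value) = kr 3.10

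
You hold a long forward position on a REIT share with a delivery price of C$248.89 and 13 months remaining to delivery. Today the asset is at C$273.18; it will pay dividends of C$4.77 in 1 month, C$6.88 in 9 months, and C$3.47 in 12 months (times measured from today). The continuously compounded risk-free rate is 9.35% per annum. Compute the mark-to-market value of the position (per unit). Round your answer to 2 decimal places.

C$33.96

PV(remaining dividends) I = 4.77·e^(−0.0935·1/12) + 6.88·e^(−0.0935·9/12) + 3.47·e^(−0.0935·12/12) = 14.3073
Current forward F = (S − I)·e^(rT) = (273.18 − 14.3073)·e^(0.0935·13/12) = 258.8727 × 1.106599 = 286.4683
Value (long) = (F − K)·e^(−rT) = (286.4683 − 248.89) × 0.903669 = 33.9583
Value = C$33.96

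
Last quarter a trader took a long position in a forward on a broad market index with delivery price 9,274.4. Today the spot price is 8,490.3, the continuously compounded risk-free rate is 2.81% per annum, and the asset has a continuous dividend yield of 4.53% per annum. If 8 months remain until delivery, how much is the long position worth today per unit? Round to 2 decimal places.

Current fair forward for the remaining 8 months: F = S·e^((r − q)·T), (r − q) = 0.0281 − 0.0453 = -0.0172
F = 8490.3 · e^(-0.0172 × 8/12) = 8490.3 × 0.98859882 = 8393.5006
Value of long forward = (F − K)·e^(−rT) = (8393.5006 − 9274.4) · e^(−0.0281·8/12)
= -880.8994 × 0.98144104 = -864.55

-864.55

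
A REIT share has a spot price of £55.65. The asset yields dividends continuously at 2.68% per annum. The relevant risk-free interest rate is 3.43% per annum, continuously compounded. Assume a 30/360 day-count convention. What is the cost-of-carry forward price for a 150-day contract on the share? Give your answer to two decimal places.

F = S·e^((r − q)T) = 55.65 · e^((0.0343 − 0.0268) × 150/360)
= 55.65 · e^0.003125 = 55.65 × 1.003130
F = £55.82

£55.82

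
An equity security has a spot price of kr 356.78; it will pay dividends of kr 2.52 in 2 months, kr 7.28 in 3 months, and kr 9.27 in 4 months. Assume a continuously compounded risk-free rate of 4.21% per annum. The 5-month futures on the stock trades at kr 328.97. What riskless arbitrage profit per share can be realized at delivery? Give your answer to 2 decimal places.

PV(dividends) I = 2.52·e^(−0.0421·2/12) + 7.28·e^(−0.0421·3/12) + 9.27·e^(−0.0421·4/12) = 18.8470
Fair futures F* = (S − I)·e^(rT) = (356.78 − 18.8470)·e^0.017542 = 337.9330 × 1.017697 = 343.9134
Market kr 328.97 < fair 343.9134: forward underpriced → reverse cash-and-carry (short the stock, invest proceeds at r, pay the dividends, go long the forward).
Profit at T = |F_mkt − F*| = |328.97 − 343.9134| = kr 14.94 per share

kr 14.94 per share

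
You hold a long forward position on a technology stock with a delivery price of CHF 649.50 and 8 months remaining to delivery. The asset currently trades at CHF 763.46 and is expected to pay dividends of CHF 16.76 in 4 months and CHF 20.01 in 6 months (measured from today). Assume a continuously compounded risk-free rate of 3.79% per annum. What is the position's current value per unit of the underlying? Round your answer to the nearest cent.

PV(remaining dividends) I = 16.76·e^(−0.0379·4/12) + 20.01·e^(−0.0379·6/12) = 36.1840
Current forward F = (S − I)·e^(rT) = (763.46 − 36.1840)·e^(0.0379·8/12) = 727.2760 × 1.025589 = 745.8863
Value (long) = (F − K)·e^(−rT) = (745.8863 − 649.50) × 0.975050 = 93.9815
Value = CHF 93.98

CHF 93.98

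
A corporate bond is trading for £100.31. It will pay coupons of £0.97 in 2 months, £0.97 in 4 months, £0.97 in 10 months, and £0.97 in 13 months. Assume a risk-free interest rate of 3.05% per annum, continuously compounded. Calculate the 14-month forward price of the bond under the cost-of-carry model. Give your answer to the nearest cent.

PV(coupons) I = 0.97·e^(−0.0305·2/12) + 0.97·e^(−0.0305·4/12) + 0.97·e^(−0.0305·10/12) + 0.97·e^(−0.0305·13/12)
I = 0.9651 + 0.9602 + 0.9457 + 0.9385 = 3.8095
F = (S − I)·e^(rT) = (100.31 − 3.8095) · e^(0.0305·14/12)
= 96.5005 · e^0.035583 = 96.5005 × 1.036224 = £100.00

£100.00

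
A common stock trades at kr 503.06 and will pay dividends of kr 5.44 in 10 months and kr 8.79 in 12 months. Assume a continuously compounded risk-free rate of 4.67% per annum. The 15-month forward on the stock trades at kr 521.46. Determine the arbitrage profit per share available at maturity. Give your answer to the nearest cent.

kr 2.60 per share

PV(dividends) I = 5.44·e^(−0.0467·10/12) + 8.79·e^(−0.0467·12/12) = 13.6213
Fair forward F* = (S − I)·e^(rT) = (503.06 − 13.6213)·e^0.058375 = 489.4387 × 1.060112 = 518.8598
Market kr 521.46 > fair 518.8598: forward overpriced → cash-and-carry (borrow at r, buy the stock and collect the dividends, short the forward).
Profit at T = |F_mkt − F*| = |521.46 − 518.8598| = kr 2.60 per share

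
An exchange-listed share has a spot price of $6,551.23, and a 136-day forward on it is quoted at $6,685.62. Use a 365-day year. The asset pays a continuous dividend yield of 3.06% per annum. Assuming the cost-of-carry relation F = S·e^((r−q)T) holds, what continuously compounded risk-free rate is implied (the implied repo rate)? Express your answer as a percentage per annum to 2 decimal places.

8.51%

From F = S·e^((r−q)T): (r − q) = ln(F/S)/T
ln(6685.62/6551.23) = ln(1.020514) = 0.020306
(r − q) = 0.020306 / (136/365) = 0.054498
r = ln(F/S)/T + q = 0.054498 + 0.0306 = 0.085098
r = 8.51%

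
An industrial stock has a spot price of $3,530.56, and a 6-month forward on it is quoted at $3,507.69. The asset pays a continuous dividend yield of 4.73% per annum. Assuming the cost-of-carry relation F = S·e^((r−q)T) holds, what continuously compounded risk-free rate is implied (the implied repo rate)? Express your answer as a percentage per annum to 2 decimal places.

From F = S·e^((r−q)T): (r − q) = ln(F/S)/T
ln(3507.69/3530.56) = ln(0.993522) = -0.006499
(r − q) = -0.006499 / (6/12) = -0.012998
r = ln(F/S)/T + q = -0.012998 + 0.0473 = 0.034302
r = 3.43%

3.43%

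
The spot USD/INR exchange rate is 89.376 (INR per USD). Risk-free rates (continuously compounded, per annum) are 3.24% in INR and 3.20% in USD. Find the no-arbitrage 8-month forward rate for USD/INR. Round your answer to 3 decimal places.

F = S·e^((r_INR − r_USD)T) = 89.376 · e^((0.0324 − 0.0320) × 8/12)
= 89.376 · e^0.000267 = 89.376 × 1.000267
F = 89.400 INR per USD

89.400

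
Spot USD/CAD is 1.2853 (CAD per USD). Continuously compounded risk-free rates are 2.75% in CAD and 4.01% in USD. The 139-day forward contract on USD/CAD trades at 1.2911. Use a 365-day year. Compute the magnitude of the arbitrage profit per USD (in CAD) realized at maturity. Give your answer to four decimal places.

Fair forward: F* = S·e^(carry·T), with carry = (r_CAD − r_USD) = 0.0275 − 0.0401 = -0.0126
F* = 1.2853 · e^(-0.0126 × 139/365) = 1.2853 · e^-0.004798 = 1.2853 × 0.995213 = 1.2791
Market 1.2911 > fair 1.2791: forward overpriced → cash-and-carry (buy spot, short the forward).
At maturity, profit = |F_mkt − F*| = |1.2911 − 1.2791| = 0.0120 per USD (in CAD)

0.0120 per USD (in CAD)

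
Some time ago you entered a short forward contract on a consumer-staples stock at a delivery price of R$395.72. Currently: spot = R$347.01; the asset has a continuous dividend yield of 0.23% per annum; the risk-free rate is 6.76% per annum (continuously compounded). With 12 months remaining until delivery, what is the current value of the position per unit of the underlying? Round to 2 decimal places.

Current fair forward for the remaining 12 months: F = S·e^((r − q)·T), (r − q) = 0.0676 − 0.0023 = 0.0653
F = 347.01 · e^(0.0653 × 12/12) = 347.01 × 1.067479 = 370.4259
Value of long forward = (F − K)·e^(−rT) = (370.4259 − 395.72) · e^(−0.0676·12/12)
= -25.2941 × 0.934634 = -23.64
Short position value = −(long value) = R$23.64

R$23.64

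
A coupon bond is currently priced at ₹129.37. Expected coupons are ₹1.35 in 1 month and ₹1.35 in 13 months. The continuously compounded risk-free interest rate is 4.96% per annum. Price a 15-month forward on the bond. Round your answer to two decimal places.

PV(coupons) I = 1.35·e^(−0.0496·1/12) + 1.35·e^(−0.0496·13/12)
I = 1.3444 + 1.2794 = 2.6238
F = (S − I)·e^(rT) = (129.37 − 2.6238) · e^(0.0496·15/12)
= 126.7462 · e^0.062000 = 126.7462 × 1.063962 = ₹134.85

₹134.85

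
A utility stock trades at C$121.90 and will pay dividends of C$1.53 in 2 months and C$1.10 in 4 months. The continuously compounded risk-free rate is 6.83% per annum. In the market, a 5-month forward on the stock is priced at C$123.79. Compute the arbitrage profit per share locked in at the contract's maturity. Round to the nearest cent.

PV(dividends) I = 1.53·e^(−0.0683·2/12) + 1.10·e^(−0.0683·4/12) = 2.5879
Fair forward F* = (S − I)·e^(rT) = (121.90 − 2.5879)·e^0.028458 = 119.3121 × 1.028867 = 122.7563
Market C$123.79 > fair 122.7563: forward overpriced → cash-and-carry (borrow at r, buy the stock and collect the dividends, short the forward).
Profit at T = |F_mkt − F*| = |123.79 − 122.7563| = C$1.03 per share

C$1.03 per share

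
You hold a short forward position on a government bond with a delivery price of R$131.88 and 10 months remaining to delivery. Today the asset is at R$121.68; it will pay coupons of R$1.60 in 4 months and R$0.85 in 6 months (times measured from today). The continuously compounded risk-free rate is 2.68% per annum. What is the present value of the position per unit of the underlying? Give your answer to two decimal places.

R$9.71

PV(remaining coupons) I = 1.60·e^(−0.0268·4/12) + 0.85·e^(−0.0268·6/12) = 2.4245
Current forward F = (S − I)·e^(rT) = (121.68 − 2.4245)·e^(0.0268·10/12) = 119.2555 × 1.022585 = 121.9489
Value (long) = (F − K)·e^(−rT) = (121.9489 − 131.88) × 0.977914 = -9.7118
Short position value = −(long value) = R$9.71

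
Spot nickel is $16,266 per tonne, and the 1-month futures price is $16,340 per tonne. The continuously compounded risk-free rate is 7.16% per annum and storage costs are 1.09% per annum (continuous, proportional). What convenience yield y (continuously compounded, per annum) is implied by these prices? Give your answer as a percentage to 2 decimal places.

2.80%

F = S·e^((r+u−y)T) ⇒ (r+u−y) = ln(F/S)/T
ln(16340/16266) = 0.004539; /T ⇒ 0.054468
y = r + u − ln(F/S)/T = 0.0716 + 0.0109 − 0.054468 = 0.028032
y = 2.80%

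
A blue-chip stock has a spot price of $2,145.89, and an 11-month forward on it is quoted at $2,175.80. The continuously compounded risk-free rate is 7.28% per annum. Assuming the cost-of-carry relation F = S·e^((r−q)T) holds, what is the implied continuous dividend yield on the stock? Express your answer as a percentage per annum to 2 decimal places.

From F = S·e^((r−q)T): (r − q) = ln(F/S)/T
ln(2175.80/2145.89) = ln(1.013938) = 0.013842
(r − q) = 0.013842 / (11/12) = 0.015100
q = r − ln(F/S)/T = 0.0728 − 0.015100 = 0.057700
q = 5.77%

5.77%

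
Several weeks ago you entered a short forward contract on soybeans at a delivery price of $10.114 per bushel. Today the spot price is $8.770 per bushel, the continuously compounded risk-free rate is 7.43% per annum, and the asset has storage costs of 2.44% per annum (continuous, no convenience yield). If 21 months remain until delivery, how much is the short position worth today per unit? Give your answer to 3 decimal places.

-$0.272 per bushel

Current fair forward for the remaining 21 months: F = S·e^((r + u)·T), (r + u) = 0.0743 + 0.0244 = 0.0987
F = 8.770 · e^(0.0987 × 21/12) = 8.770 × 1.188539 = 10.4235
Value of long forward = (F − K)·e^(−rT) = (10.4235 − 10.114) · e^(−0.0743·21/12)
= 0.3095 × 0.878073 = 0.272
Short position value = −(long value) = -$0.272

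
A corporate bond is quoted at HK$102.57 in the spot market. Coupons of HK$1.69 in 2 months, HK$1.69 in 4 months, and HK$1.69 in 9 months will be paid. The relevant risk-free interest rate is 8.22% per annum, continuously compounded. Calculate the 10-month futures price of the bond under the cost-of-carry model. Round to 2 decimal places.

PV(coupons) I = 1.69·e^(−0.0822·2/12) + 1.69·e^(−0.0822·4/12) + 1.69·e^(−0.0822·9/12)
I = 1.6670 + 1.6443 + 1.5890 = 4.9003
F = (S − I)·e^(rT) = (102.57 − 4.9003) · e^(0.0822·10/12)
= 97.6697 · e^0.068500 = 97.6697 × 1.070901 = HK$104.59

HK$104.59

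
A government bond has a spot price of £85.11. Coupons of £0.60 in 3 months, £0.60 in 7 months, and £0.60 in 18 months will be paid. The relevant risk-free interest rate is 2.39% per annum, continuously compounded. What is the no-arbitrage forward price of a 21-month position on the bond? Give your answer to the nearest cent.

PV(coupons) I = 0.60·e^(−0.0239·3/12) + 0.60·e^(−0.0239·7/12) + 0.60·e^(−0.0239·18/12)
I = 0.5964 + 0.5917 + 0.5789 = 1.7670
F = (S − I)·e^(rT) = (85.11 − 1.7670) · e^(0.0239·21/12)
= 83.3430 · e^0.041825 = 83.3430 × 1.042712 = £86.90

£86.90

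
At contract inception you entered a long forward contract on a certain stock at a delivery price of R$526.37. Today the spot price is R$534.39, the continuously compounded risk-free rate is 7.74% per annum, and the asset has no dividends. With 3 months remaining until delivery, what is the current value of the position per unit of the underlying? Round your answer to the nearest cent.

Current fair forward for the remaining 3 months: F = S·e^(r·T), r = 0.0774
F = 534.39 · e^(0.0774 × 3/12) = 534.39 × 1.019538 = 544.8309
Value of long forward = (F − K)·e^(−rT) = (544.8309 − 526.37) · e^(−0.0774·3/12)
= 18.4609 × 0.980836 = 18.11

R$18.11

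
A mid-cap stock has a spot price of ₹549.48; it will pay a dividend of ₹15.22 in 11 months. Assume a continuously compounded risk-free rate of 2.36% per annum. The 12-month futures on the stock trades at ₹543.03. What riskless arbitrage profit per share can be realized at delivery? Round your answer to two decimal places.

PV(dividends) I = 15.22·e^(−0.0236·11/12) = 14.8943
Fair futures F* = (S − I)·e^(rT) = (549.48 − 14.8943)·e^0.023600 = 534.5857 × 1.023881 = 547.3521
Market ₹543.03 < fair 547.3521: forward underpriced → reverse cash-and-carry (short the stock, invest proceeds at r, pay the dividends, go long the forward).
Profit at T = |F_mkt − F*| = |543.03 − 547.3521| = ₹4.32 per share

₹4.32 per share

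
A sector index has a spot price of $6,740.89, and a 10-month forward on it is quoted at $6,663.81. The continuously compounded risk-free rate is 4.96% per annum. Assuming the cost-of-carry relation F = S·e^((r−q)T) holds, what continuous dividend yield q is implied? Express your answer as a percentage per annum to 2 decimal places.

6.34%

From F = S·e^((r−q)T): (r − q) = ln(F/S)/T
ln(6663.81/6740.89) = ln(0.988565) = -0.011501
(r − q) = -0.011501 / (10/12) = -0.013801
q = r − ln(F/S)/T = 0.0496 + 0.013801 = 0.063401
q = 6.34%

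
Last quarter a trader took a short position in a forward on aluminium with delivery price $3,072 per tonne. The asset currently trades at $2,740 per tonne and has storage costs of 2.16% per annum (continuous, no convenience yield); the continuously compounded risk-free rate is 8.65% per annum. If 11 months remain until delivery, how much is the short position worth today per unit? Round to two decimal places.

$43.03 per tonne

Current fair forward for the remaining 11 months: F = S·e^((r + u)·T), (r + u) = 0.0865 + 0.0216 = 0.1081
F = 2740 · e^(0.1081 × 11/12) = 2740 × 1.10416751 = 3025.4190
Value of long forward = (F − K)·e^(−rT) = (3025.4190 − 3072) · e^(−0.0865·11/12)
= -46.5810 × 0.92377045 = -43.03
Short position value = −(long value) = $43.03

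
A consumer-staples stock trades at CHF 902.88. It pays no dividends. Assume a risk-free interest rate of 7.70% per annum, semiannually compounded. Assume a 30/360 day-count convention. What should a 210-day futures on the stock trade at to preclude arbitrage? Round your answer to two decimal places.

CHF 943.56

F = S · (1+r/2)^(2T)
= 902.88 × 1.045059
F = CHF 943.56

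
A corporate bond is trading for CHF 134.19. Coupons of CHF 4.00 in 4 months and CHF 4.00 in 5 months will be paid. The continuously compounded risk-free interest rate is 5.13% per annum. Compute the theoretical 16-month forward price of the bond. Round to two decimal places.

PV(coupons) I = 4.00·e^(−0.0513·4/12) + 4.00·e^(−0.0513·5/12)
I = 3.9322 + 3.9154 = 7.8476
F = (S − I)·e^(rT) = (134.19 − 7.8476) · e^(0.0513·16/12)
= 126.3424 · e^0.068400 = 126.3424 × 1.070794 = CHF 135.29

CHF 135.29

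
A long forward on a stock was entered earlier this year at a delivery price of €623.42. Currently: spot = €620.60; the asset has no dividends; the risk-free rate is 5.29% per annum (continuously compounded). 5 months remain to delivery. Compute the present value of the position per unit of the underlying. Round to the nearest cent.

Current fair forward for the remaining 5 months: F = S·e^(r·T), r = 0.0529
F = 620.60 · e^(0.0529 × 5/12) = 620.60 × 1.022286 = 634.4307
Value of long forward = (F − K)·e^(−rT) = (634.4307 − 623.42) · e^(−0.0529·5/12)
= 11.0107 × 0.978199 = 10.77

€10.77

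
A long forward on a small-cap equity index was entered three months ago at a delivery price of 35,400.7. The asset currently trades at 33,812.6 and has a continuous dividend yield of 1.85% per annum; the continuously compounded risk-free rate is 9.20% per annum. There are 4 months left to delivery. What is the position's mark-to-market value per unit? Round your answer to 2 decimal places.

-726.83

Current fair forward for the remaining 4 months: F = S·e^((r − q)·T), (r − q) = 0.0920 − 0.0185 = 0.0735
F = 33812.6 · e^(0.0735 × 4/12) = 33812.6 × 1.02480259 = 34651.2401
Value of long forward = (F − K)·e^(−rT) = (34651.2401 − 35400.7) · e^(−0.0920·4/12)
= -749.4599 × 0.96979879 = -726.83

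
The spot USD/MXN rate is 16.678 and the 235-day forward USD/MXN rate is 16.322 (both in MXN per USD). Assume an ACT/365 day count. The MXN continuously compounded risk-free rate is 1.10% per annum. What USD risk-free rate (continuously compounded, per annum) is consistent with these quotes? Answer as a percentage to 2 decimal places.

4.45%

F = S·e^((r_MXN − r_USD)T) ⇒ r_USD = r_MXN − ln(F/S)/T
ln(16.322/16.678) = -0.021577; /(235/365) = -0.033513
r_USD = 0.0110 + 0.033513 = 0.044513
r_USD = 4.45%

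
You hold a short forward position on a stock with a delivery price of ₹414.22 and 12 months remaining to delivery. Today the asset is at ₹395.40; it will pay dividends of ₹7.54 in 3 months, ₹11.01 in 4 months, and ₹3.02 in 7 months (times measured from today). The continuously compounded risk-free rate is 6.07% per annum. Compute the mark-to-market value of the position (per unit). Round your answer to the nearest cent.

PV(remaining dividends) I = 7.54·e^(−0.0607·3/12) + 11.01·e^(−0.0607·4/12) + 3.02·e^(−0.0607·7/12) = 21.1309
Current forward F = (S − I)·e^(rT) = (395.40 − 21.1309)·e^(0.0607·12/12) = 374.2691 × 1.062580 = 397.6909
Value (long) = (F − K)·e^(−rT) = (397.6909 − 414.22) × 0.941106 = -15.5556
Short position value = −(long value) = ₹15.56

₹15.56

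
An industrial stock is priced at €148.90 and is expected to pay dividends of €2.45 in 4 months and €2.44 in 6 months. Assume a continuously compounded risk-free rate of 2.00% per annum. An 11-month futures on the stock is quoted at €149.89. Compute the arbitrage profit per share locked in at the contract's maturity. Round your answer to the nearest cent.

PV(dividends) I = 2.45·e^(−0.0200·4/12) + 2.44·e^(−0.0200·6/12) = 4.8494
Fair futures F* = (S − I)·e^(rT) = (148.90 − 4.8494)·e^0.018333 = 144.0506 × 1.018502 = 146.7158
Market €149.89 > fair 146.7158: forward overpriced → cash-and-carry (borrow at r, buy the stock and collect the dividends, short the forward).
Profit at T = |F_mkt − F*| = |149.89 − 146.7158| = €3.17 per share

€3.17 per share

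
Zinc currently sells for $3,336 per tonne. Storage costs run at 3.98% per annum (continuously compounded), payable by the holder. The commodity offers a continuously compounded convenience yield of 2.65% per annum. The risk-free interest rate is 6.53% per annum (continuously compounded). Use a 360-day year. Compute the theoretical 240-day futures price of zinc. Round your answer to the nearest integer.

Net carry = r + u − y = 0.0653 + 0.0398 − 0.0265 = 0.0786
F = S·e^((r+u−y)T) = 3336 · e^(0.0786 × 240/360) = 3336 · e^0.052400
= 3336 × 1.053797 = $3,515 per tonne

$3,515 per tonne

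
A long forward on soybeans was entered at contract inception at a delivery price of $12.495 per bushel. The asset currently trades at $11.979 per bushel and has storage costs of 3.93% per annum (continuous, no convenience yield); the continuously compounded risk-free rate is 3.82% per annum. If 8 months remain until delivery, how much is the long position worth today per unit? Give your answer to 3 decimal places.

$0.116 per bushel

Current fair forward for the remaining 8 months: F = S·e^((r + u)·T), (r + u) = 0.0382 + 0.0393 = 0.0775
F = 11.979 · e^(0.0775 × 8/12) = 11.979 × 1.053025 = 12.6142
Value of long forward = (F − K)·e^(−rT) = (12.6142 − 12.495) · e^(−0.0382·8/12)
= 0.1192 × 0.974855 = 0.116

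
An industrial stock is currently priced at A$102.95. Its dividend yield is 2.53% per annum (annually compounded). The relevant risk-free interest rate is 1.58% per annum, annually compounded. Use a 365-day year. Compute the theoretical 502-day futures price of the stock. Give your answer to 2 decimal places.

A$101.64

F = S · (1+r)^T / (1+q)^T
= 102.95 × 1.021795 / 1.034961 = 102.95 × 0.987279
F = A$101.64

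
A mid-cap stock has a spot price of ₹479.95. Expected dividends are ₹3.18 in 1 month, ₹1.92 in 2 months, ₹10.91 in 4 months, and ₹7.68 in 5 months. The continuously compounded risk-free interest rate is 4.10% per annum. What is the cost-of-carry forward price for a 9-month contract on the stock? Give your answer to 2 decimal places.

PV(dividends) I = 3.18·e^(−0.0410·1/12) + 1.92·e^(−0.0410·2/12) + 10.91·e^(−0.0410·4/12) + 7.68·e^(−0.0410·5/12)
I = 3.1692 + 1.9069 + 10.7619 + 7.5499 = 23.3879
F = (S − I)·e^(rT) = (479.95 − 23.3879) · e^(0.0410·9/12)
= 456.5621 · e^0.030750 = 456.5621 × 1.031228 = ₹470.82

₹470.82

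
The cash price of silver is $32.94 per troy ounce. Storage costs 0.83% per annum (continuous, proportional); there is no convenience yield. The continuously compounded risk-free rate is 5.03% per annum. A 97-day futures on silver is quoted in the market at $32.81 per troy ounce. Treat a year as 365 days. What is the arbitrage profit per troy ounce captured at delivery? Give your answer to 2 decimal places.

$0.65 per troy ounce

Fair futures: F* = S·e^(carry·T), with carry = (r + u) = 0.0503 + 0.0083 = 0.0586
F* = 32.94 · e^(0.0586 × 97/365) = 32.94 · e^0.015573 = 32.94 × 1.015695 = $33.4570
Market $32.81 < fair $33.4570: forward underpriced → reverse cash-and-carry (short spot, go long the forward).
At maturity, profit = |F_mkt − F*| = |32.81 − 33.4570| = $0.65 per troy ounce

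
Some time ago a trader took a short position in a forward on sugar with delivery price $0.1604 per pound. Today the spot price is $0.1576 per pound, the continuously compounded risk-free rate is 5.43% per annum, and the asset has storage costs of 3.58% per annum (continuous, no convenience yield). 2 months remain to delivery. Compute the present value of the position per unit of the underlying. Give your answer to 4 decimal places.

$0.0004 per pound

Current fair forward for the remaining 2 months: F = S·e^((r + u)·T), (r + u) = 0.0543 + 0.0358 = 0.0901
F = 0.1576 · e^(0.0901 × 2/12) = 0.1576 × 1.015130 = 0.1600
Value of long forward = (F − K)·e^(−rT) = (0.1600 − 0.1604) · e^(−0.0543·2/12)
= -0.0004 × 0.990991 = -0.0004
Short position value = −(long value) = $0.0004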